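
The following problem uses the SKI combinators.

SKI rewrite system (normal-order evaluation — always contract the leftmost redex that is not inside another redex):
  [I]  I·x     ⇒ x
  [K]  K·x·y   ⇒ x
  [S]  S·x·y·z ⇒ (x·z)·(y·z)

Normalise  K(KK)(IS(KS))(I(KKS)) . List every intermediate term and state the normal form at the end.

Answer: normal form = K  (in 2 steps)

Working:
  start: K(KK)(IS(KS))(I(KKS))
  step 1: KK(I(KKS))
  step 2: K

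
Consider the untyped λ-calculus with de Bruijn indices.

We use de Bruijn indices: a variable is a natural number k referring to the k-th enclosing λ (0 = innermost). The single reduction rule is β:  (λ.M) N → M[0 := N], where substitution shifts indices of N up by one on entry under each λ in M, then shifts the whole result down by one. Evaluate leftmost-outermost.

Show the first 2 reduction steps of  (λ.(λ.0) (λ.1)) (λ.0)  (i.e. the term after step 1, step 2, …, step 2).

Answer: after 2 steps: λ.λ.0

Reduction:
  start: (λ.(λ.0) (λ.1)) (λ.0)
  step 1: (λ.0) (λ.λ.0)
  step 2: λ.λ.0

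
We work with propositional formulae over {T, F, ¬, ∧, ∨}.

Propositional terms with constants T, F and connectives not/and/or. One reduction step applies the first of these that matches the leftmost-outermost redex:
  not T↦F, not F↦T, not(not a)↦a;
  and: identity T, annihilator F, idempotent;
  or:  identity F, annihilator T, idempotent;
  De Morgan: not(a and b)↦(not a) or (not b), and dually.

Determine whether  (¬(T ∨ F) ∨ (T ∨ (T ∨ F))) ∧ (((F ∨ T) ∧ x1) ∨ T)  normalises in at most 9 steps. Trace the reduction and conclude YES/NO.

Answer: YES — reaches normal form T in 7 ≤ 9 steps

Derivation:
  start: (¬(T ∨ F) ∨ (T ∨ (T ∨ F))) ∧ (((F ∨ T) ∧ x1) ∨ T)
  [1] ((¬T ∧ ¬F) ∨ (T ∨ (T ∨ F))) ∧ (((F ∨ T) ∧ x1) ∨ T)
  [2] ((F ∧ ¬F) ∨ (T ∨ (T ∨ F))) ∧ (((F ∨ T) ∧ x1) ∨ T)
  [3] (F ∨ (T ∨ (T ∨ F))) ∧ (((F ∨ T) ∧ x1) ∨ T)
  [4] (T ∨ (T ∨ F)) ∧ (((F ∨ T) ∧ x1) ∨ T)
  [5] T ∧ (((F ∨ T) ∧ x1) ∨ T)
  [6] ((F ∨ T) ∧ x1) ∨ T
  [7] T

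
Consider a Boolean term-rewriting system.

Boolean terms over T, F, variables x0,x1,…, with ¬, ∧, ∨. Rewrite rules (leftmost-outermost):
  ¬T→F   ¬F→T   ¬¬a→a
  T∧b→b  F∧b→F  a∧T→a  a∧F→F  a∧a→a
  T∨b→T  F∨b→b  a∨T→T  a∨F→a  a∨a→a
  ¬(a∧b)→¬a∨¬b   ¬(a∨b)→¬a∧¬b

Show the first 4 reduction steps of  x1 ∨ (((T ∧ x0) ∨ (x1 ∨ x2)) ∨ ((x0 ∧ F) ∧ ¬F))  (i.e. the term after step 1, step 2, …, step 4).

Answer: after 4 steps: x1 ∨ (x0 ∨ (x1 ∨ x2))

Working:
  start: x1 ∨ (((T ∧ x0) ∨ (x1 ∨ x2)) ∨ ((x0 ∧ F) ∧ ¬F))
  step 1: x1 ∨ ((x0 ∨ (x1 ∨ x2)) ∨ ((x0 ∧ F) ∧ ¬F))
  step 2: x1 ∨ ((x0 ∨ (x1 ∨ x2)) ∨ (F ∧ ¬F))
  step 3: x1 ∨ ((x0 ∨ (x1 ∨ x2)) ∨ F)
  step 4: x1 ∨ (x0 ∨ (x1 ∨ x2))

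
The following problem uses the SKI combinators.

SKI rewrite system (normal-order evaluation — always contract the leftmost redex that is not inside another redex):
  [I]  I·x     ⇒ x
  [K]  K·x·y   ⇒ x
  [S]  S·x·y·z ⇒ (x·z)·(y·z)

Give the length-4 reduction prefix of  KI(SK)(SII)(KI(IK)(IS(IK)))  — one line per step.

Answer: after 4 steps: KI(IK)(IS(IK))(I(KI(IK)(IS(IK))))

Reduction:
  start: KI(SK)(SII)(KI(IK)(IS(IK)))
  →1  I(SII)(KI(IK)(IS(IK)))
  →2  SII(KI(IK)(IS(IK)))
  →3  I(KI(IK)(IS(IK)))(I(KI(IK)(IS(IK))))
  →4  KI(IK)(IS(IK))(I(KI(IK)(IS(IK))))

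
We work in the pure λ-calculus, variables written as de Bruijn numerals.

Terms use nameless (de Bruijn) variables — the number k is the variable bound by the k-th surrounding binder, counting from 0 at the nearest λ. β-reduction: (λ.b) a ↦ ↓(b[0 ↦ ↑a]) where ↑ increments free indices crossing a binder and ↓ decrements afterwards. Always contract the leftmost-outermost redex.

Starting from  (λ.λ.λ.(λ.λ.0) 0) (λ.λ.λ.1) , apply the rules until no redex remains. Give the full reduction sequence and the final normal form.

  start: (λ.λ.λ.(λ.λ.0) 0) (λ.λ.λ.1)
  step 1: λ.λ.(λ.λ.0) 0
  step 2: λ.λ.λ.0

Answer: normal form = λ.λ.λ.0  (in 2 steps)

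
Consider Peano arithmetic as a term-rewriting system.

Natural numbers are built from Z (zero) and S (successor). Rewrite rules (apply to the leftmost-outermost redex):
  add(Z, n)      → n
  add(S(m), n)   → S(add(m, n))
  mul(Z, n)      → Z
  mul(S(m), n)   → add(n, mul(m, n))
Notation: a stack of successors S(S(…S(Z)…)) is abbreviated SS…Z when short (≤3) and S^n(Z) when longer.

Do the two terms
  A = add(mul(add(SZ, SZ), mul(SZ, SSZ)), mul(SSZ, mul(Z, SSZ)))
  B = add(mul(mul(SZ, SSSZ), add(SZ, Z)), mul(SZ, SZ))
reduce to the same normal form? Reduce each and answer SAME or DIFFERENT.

Term A:
  start: add(mul(add(SZ, SZ), mul(SZ, SSZ)), mul(SSZ, mul(Z, SSZ)))
  →1  add(mul(S(add(Z, SZ)), mul(SZ, SSZ)), mul(SSZ, mul(Z, SSZ)))
  →2  add(add(mul(SZ, SSZ), mul(add(Z, SZ), mul(SZ, SSZ))), mul(SSZ, mul(Z, SSZ)))
  →3  add(add(add(SSZ, mul(Z, SSZ)), mul(add(Z, SZ), mul(SZ, SSZ))), mul(SSZ, mul(Z, SSZ)))
  →4  add(add(S(add(SZ, mul(Z, SSZ))), mul(add(Z, SZ), mul(SZ, SSZ))), mul(SSZ, mul(Z, SSZ)))
  →5  add(S(add(add(SZ, mul(Z, SSZ)), mul(add(Z, SZ), mul(SZ, SSZ)))), mul(SSZ, mul(Z, SSZ)))
  →6  S(add(add(add(SZ, mul(Z, SSZ)), mul(add(Z, SZ), mul(SZ, SSZ))), mul(SSZ, mul(Z, SSZ))))
  →7  S(add(add(S(add(Z, mul(Z, SSZ))), mul(add(Z, SZ), mul(SZ, SSZ))), mul(SSZ, mul(Z, SSZ))))
  →8  S(add(S(add(add(Z, mul(Z, SSZ)), mul(add(Z, SZ), mul(SZ, SSZ)))), mul(SSZ, mul(Z, SSZ))))
  →9  S(S(add(add(add(Z, mul(Z, SSZ)), mul(add(Z, SZ), mul(SZ, SSZ))), mul(SSZ, mul(Z, SSZ)))))
  →10  S(S(add(add(mul(Z, SSZ), mul(add(Z, SZ), mul(SZ, SSZ))), mul(SSZ, mul(Z, SSZ)))))
  →11  S(S(add(add(Z, mul(add(Z, SZ), mul(SZ, SSZ))), mul(SSZ, mul(Z, SSZ)))))
  →12  S(S(add(mul(add(Z, SZ), mul(SZ, SSZ)), mul(SSZ, mul(Z, SSZ)))))
  →13  S(S(add(mul(SZ, mul(SZ, SSZ)), mul(SSZ, mul(Z, SSZ)))))
  →14  S(S(add(add(mul(SZ, SSZ), mul(Z, mul(SZ, SSZ))), mul(SSZ, mul(Z, SSZ)))))
  →15  S(S(add(add(add(SSZ, mul(Z, SSZ)), mul(Z, mul(SZ, SSZ))), mul(SSZ, mul(Z, SSZ)))))
  →16  S(S(add(add(S(add(SZ, mul(Z, SSZ))), mul(Z, mul(SZ, SSZ))), mul(SSZ, mul(Z, SSZ)))))
  →17  S(S(add(S(add(add(SZ, mul(Z, SSZ)), mul(Z, mul(SZ, SSZ)))), mul(SSZ, mul(Z, SSZ)))))
  →18  S(S(S(add(add(add(SZ, mul(Z, SSZ)), mul(Z, mul(SZ, SSZ))), mul(SSZ, mul(Z, SSZ))))))
  →19  S(S(S(add(add(S(add(Z, mul(Z, SSZ))), mul(Z, mul(SZ, SSZ))), mul(SSZ, mul(Z, SSZ))))))
  →20  S(S(S(add(S(add(add(Z, mul(Z, SSZ)), mul(Z, mul(SZ, SSZ)))), mul(SSZ, mul(Z, SSZ))))))
  →21  S(S(S(S(add(add(add(Z, mul(Z, SSZ)), mul(Z, mul(SZ, SSZ))), mul(SSZ, mul(Z, SSZ)))))))
  →22  S(S(S(S(add(add(mul(Z, SSZ), mul(Z, mul(SZ, SSZ))), mul(SSZ, mul(Z, SSZ)))))))
  →23  S(S(S(S(add(add(Z, mul(Z, mul(SZ, SSZ))), mul(SSZ, mul(Z, SSZ)))))))
  →24  S(S(S(S(add(mul(Z, mul(SZ, SSZ)), mul(SSZ, mul(Z, SSZ)))))))
  →25  S(S(S(S(add(Z, mul(SSZ, mul(Z, SSZ)))))))
  →26  S(S(S(S(mul(SSZ, mul(Z, SSZ))))))
  →27  S(S(S(S(add(mul(Z, SSZ), mul(SZ, mul(Z, SSZ)))))))
  →28  S(S(S(S(add(Z, mul(SZ, mul(Z, SSZ)))))))
  →29  S(S(S(S(mul(SZ, mul(Z, SSZ))))))
  →30  S(S(S(S(add(mul(Z, SSZ), mul(Z, mul(Z, SSZ)))))))
  →31  S(S(S(S(add(Z, mul(Z, mul(Z, SSZ)))))))
  →32  S(S(S(S(mul(Z, mul(Z, SSZ))))))
  →33  S^4(Z)

Term B:
  start: add(mul(mul(SZ, SSSZ), add(SZ, Z)), mul(SZ, SZ))
  →1  add(mul(add(SSSZ, mul(Z, SSSZ)), add(SZ, Z)), mul(SZ, SZ))
  →2  add(mul(S(add(SSZ, mul(Z, SSSZ))), add(SZ, Z)), mul(SZ, SZ))
  →3  add(add(add(SZ, Z), mul(add(SSZ, mul(Z, SSSZ)), add(SZ, Z))), mul(SZ, SZ))
  →4  add(add(S(add(Z, Z)), mul(add(SSZ, mul(Z, SSSZ)), add(SZ, Z))), mul(SZ, SZ))
  →5  add(S(add(add(Z, Z), mul(add(SSZ, mul(Z, SSSZ)), add(SZ, Z)))), mul(SZ, SZ))
  →6  S(add(add(add(Z, Z), mul(add(SSZ, mul(Z, SSSZ)), add(SZ, Z))), mul(SZ, SZ)))
  →7  S(add(add(Z, mul(add(SSZ, mul(Z, SSSZ)), add(SZ, Z))), mul(SZ, SZ)))
  →8  S(add(mul(add(SSZ, mul(Z, SSSZ)), add(SZ, Z)), mul(SZ, SZ)))
  →9  S(add(mul(S(add(SZ, mul(Z, SSSZ))), add(SZ, Z)), mul(SZ, SZ)))
  →10  S(add(add(add(SZ, Z), mul(add(SZ, mul(Z, SSSZ)), add(SZ, Z))), mul(SZ, SZ)))
  →11  S(add(add(S(add(Z, Z)), mul(add(SZ, mul(Z, SSSZ)), add(SZ, Z))), mul(SZ, SZ)))
  →12  S(add(S(add(add(Z, Z), mul(add(SZ, mul(Z, SSSZ)), add(SZ, Z)))), mul(SZ, SZ)))
  →13  S(S(add(add(add(Z, Z), mul(add(SZ, mul(Z, SSSZ)), add(SZ, Z))), mul(SZ, SZ))))
  →14  S(S(add(add(Z, mul(add(SZ, mul(Z, SSSZ)), add(SZ, Z))), mul(SZ, SZ))))
  →15  S(S(add(mul(add(SZ, mul(Z, SSSZ)), add(SZ, Z)), mul(SZ, SZ))))
  →16  S(S(add(mul(S(add(Z, mul(Z, SSSZ))), add(SZ, Z)), mul(SZ, SZ))))
  →17  S(S(add(add(add(SZ, Z), mul(add(Z, mul(Z, SSSZ)), add(SZ, Z))), mul(SZ, SZ))))
  →18  S(S(add(add(S(add(Z, Z)), mul(add(Z, mul(Z, SSSZ)), add(SZ, Z))), mul(SZ, SZ))))
  →19  S(S(add(S(add(add(Z, Z), mul(add(Z, mul(Z, SSSZ)), add(SZ, Z)))), mul(SZ, SZ))))
  →20  S(S(S(add(add(add(Z, Z), mul(add(Z, mul(Z, SSSZ)), add(SZ, Z))), mul(SZ, SZ)))))
  →21  S(S(S(add(add(Z, mul(add(Z, mul(Z, SSSZ)), add(SZ, Z))), mul(SZ, SZ)))))
  →22  S(S(S(add(mul(add(Z, mul(Z, SSSZ)), add(SZ, Z)), mul(SZ, SZ)))))
  →23  S(S(S(add(mul(mul(Z, SSSZ), add(SZ, Z)), mul(SZ, SZ)))))
  →24  S(S(S(add(mul(Z, add(SZ, Z)), mul(SZ, SZ)))))
  →25  S(S(S(add(Z, mul(SZ, SZ)))))
  →26  S(S(S(mul(SZ, SZ))))
  →27  S(S(S(add(SZ, mul(Z, SZ)))))
  →28  S(S(S(S(add(Z, mul(Z, SZ))))))
  →29  S(S(S(S(mul(Z, SZ)))))
  →30  S^4(Z)

Answer: SAME — A ⇓ S^4(Z), B ⇓ S^4(Z)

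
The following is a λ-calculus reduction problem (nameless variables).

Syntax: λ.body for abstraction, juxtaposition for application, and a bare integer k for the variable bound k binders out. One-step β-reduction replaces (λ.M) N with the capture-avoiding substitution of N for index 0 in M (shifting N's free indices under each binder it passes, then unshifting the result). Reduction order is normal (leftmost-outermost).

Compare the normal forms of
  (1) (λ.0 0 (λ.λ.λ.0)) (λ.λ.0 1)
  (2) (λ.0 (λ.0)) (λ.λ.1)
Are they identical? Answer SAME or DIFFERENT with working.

Term A:
  start: (λ.0 0 (λ.λ.λ.0)) (λ.λ.0 1)
  →1  (λ.λ.0 1) (λ.λ.0 1) (λ.λ.λ.0)
  →2  (λ.0 (λ.λ.0 1)) (λ.λ.λ.0)
  →3  (λ.λ.λ.0) (λ.λ.0 1)
  →4  λ.λ.0

Term B:
  start: (λ.0 (λ.0)) (λ.λ.1)
  →1  (λ.λ.1) (λ.0)
  →2  λ.λ.0

Answer: SAME — A ⇓ λ.λ.0, B ⇓ λ.λ.0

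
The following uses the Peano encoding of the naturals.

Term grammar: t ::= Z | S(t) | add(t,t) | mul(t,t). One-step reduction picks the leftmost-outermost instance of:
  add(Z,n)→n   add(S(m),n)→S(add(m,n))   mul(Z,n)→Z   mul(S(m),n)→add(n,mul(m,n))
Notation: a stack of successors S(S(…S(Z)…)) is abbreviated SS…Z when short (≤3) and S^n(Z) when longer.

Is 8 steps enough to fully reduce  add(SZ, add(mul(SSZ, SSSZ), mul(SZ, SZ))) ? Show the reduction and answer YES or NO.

Answer: NO — after 8 steps the term is S(S(S(add(S(add(Z, mul(SZ, SSSZ))), mul(SZ, SZ))))), not yet normal

Derivation:
  start: add(SZ, add(mul(SSZ, SSSZ), mul(SZ, SZ)))
  step 1: S(add(Z, add(mul(SSZ, SSSZ), mul(SZ, SZ))))
  step 2: S(add(mul(SSZ, SSSZ), mul(SZ, SZ)))
  step 3: S(add(add(SSSZ, mul(SZ, SSSZ)), mul(SZ, SZ)))
  step 4: S(add(S(add(SSZ, mul(SZ, SSSZ))), mul(SZ, SZ)))
  step 5: S(S(add(add(SSZ, mul(SZ, SSSZ)), mul(SZ, SZ))))
  step 6: S(S(add(S(add(SZ, mul(SZ, SSSZ))), mul(SZ, SZ))))
  step 7: S(S(S(add(add(SZ, mul(SZ, SSSZ)), mul(SZ, SZ)))))
  step 8: S(S(S(add(S(add(Z, mul(SZ, SSSZ))), mul(SZ, SZ)))))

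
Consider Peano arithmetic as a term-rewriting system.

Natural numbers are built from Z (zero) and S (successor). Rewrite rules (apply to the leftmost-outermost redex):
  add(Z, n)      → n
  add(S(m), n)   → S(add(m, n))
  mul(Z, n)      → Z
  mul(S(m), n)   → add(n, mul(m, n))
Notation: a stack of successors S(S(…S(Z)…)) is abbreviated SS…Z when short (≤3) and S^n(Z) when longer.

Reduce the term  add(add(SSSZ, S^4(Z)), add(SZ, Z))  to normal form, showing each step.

  start: add(add(SSSZ, S^4(Z)), add(SZ, Z))
  [1] add(S(add(SSZ, S^4(Z))), add(SZ, Z))
  [2] S(add(add(SSZ, S^4(Z)), add(SZ, Z)))
  [3] S(add(S(add(SZ, S^4(Z))), add(SZ, Z)))
  [4] S(S(add(add(SZ, S^4(Z)), add(SZ, Z))))
  [5] S(S(add(S(add(Z, S^4(Z))), add(SZ, Z))))
  [6] S(S(S(add(add(Z, S^4(Z)), add(SZ, Z)))))
  [7] S(S(S(add(S^4(Z), add(SZ, Z)))))
  [8] S(S(S(S(add(SSSZ, add(SZ, Z))))))
  [9] S(S(S(S(S(add(SSZ, add(SZ, Z)))))))
  [10] S(S(S(S(S(S(add(SZ, add(SZ, Z))))))))
  [11] S(S(S(S(S(S(S(add(Z, add(SZ, Z)))))))))
  [12] S(S(S(S(S(S(S(add(SZ, Z))))))))
  [13] S(S(S(S(S(S(S(S(add(Z, Z)))))))))
  [14] S^8(Z)

Answer: normal form = S^8(Z)  (in 14 steps)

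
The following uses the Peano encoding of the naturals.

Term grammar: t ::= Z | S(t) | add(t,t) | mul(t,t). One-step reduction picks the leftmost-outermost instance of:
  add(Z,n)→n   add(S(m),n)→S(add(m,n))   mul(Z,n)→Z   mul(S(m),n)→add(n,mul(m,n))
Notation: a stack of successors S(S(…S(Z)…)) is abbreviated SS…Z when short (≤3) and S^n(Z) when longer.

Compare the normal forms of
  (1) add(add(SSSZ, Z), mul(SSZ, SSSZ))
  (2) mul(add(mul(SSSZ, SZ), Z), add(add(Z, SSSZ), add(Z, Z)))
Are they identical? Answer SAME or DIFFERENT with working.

Term A:
  start: add(add(SSSZ, Z), mul(SSZ, SSSZ))
  →1  add(S(add(SSZ, Z)), mul(SSZ, SSSZ))
  →2  S(add(add(SSZ, Z), mul(SSZ, SSSZ)))
  →3  S(add(S(add(SZ, Z)), mul(SSZ, SSSZ)))
  →4  S(S(add(add(SZ, Z), mul(SSZ, SSSZ))))
  →5  S(S(add(S(add(Z, Z)), mul(SSZ, SSSZ))))
  →6  S(S(S(add(add(Z, Z), mul(SSZ, SSSZ)))))
  →7  S(S(S(add(Z, mul(SSZ, SSSZ)))))
  →8  S(S(S(mul(SSZ, SSSZ))))
  →9  S(S(S(add(SSSZ, mul(SZ, SSSZ)))))
  →10  S(S(S(S(add(SSZ, mul(SZ, SSSZ))))))
  →11  S(S(S(S(S(add(SZ, mul(SZ, SSSZ)))))))
  →12  S(S(S(S(S(S(add(Z, mul(SZ, SSSZ))))))))
  →13  S(S(S(S(S(S(mul(SZ, SSSZ)))))))
  →14  S(S(S(S(S(S(add(SSSZ, mul(Z, SSSZ))))))))
  →15  S(S(S(S(S(S(S(add(SSZ, mul(Z, SSSZ)))))))))
  →16  S(S(S(S(S(S(S(S(add(SZ, mul(Z, SSSZ))))))))))
  →17  S(S(S(S(S(S(S(S(S(add(Z, mul(Z, SSSZ)))))))))))
  →18  S(S(S(S(S(S(S(S(S(mul(Z, SSSZ))))))))))
  →19  S^9(Z)

Term B:
  start: mul(add(mul(SSSZ, SZ), Z), add(add(Z, SSSZ), add(Z, Z)))
  →1  mul(add(add(SZ, mul(SSZ, SZ)), Z), add(add(Z, SSSZ), add(Z, Z)))
  →2  mul(add(S(add(Z, mul(SSZ, SZ))), Z), add(add(Z, SSSZ), add(Z, Z)))
  →3  mul(S(add(add(Z, mul(SSZ, SZ)), Z)), add(add(Z, SSSZ), add(Z, Z)))
  →4  add(add(add(Z, SSSZ), add(Z, Z)), mul(add(add(Z, mul(SSZ, SZ)), Z), add(add(Z, SSSZ), add(Z, Z))))
  →5  add(add(SSSZ, add(Z, Z)), mul(add(add(Z, mul(SSZ, SZ)), Z), add(add(Z, SSSZ), add(Z, Z))))
  →6  add(S(add(SSZ, add(Z, Z))), mul(add(add(Z, mul(SSZ, SZ)), Z), add(add(Z, SSSZ), add(Z, Z))))
  →7  S(add(add(SSZ, add(Z, Z)), mul(add(add(Z, mul(SSZ, SZ)), Z), add(add(Z, SSSZ), add(Z, Z)))))
  →8  S(add(S(add(SZ, add(Z, Z))), mul(add(add(Z, mul(SSZ, SZ)), Z), add(add(Z, SSSZ), add(Z, Z)))))
  →9  S(S(add(add(SZ, add(Z, Z)), mul(add(add(Z, mul(SSZ, SZ)), Z), add(add(Z, SSSZ), add(Z, Z))))))
  →10  S(S(add(S(add(Z, add(Z, Z))), mul(add(add(Z, mul(SSZ, SZ)), Z), add(add(Z, SSSZ), add(Z, Z))))))
  →11  S(S(S(add(add(Z, add(Z, Z)), mul(add(add(Z, mul(SSZ, SZ)), Z), add(add(Z, SSSZ), add(Z, Z)))))))
  →12  S(S(S(add(add(Z, Z), mul(add(add(Z, mul(SSZ, SZ)), Z), add(add(Z, SSSZ), add(Z, Z)))))))
  →13  S(S(S(add(Z, mul(add(add(Z, mul(SSZ, SZ)), Z), add(add(Z, SSSZ), add(Z, Z)))))))
  →14  S(S(S(mul(add(add(Z, mul(SSZ, SZ)), Z), add(add(Z, SSSZ), add(Z, Z))))))
  →15  S(S(S(mul(add(mul(SSZ, SZ), Z), add(add(Z, SSSZ), add(Z, Z))))))
  →16  S(S(S(mul(add(add(SZ, mul(SZ, SZ)), Z), add(add(Z, SSSZ), add(Z, Z))))))
  →17  S(S(S(mul(add(S(add(Z, mul(SZ, SZ))), Z), add(add(Z, SSSZ), add(Z, Z))))))
  →18  S(S(S(mul(S(add(add(Z, mul(SZ, SZ)), Z)), add(add(Z, SSSZ), add(Z, Z))))))
  →19  S(S(S(add(add(add(Z, SSSZ), add(Z, Z)), mul(add(add(Z, mul(SZ, SZ)), Z), add(add(Z, SSSZ), add(Z, Z)))))))
  →20  S(S(S(add(add(SSSZ, add(Z, Z)), mul(add(add(Z, mul(SZ, SZ)), Z), add(add(Z, SSSZ), add(Z, Z)))))))
  →21  S(S(S(add(S(add(SSZ, add(Z, Z))), mul(add(add(Z, mul(SZ, SZ)), Z), add(add(Z, SSSZ), add(Z, Z)))))))
  →22  S(S(S(S(add(add(SSZ, add(Z, Z)), mul(add(add(Z, mul(SZ, SZ)), Z), add(add(Z, SSSZ), add(Z, Z))))))))
  →23  S(S(S(S(add(S(add(SZ, add(Z, Z))), mul(add(add(Z, mul(SZ, SZ)), Z), add(add(Z, SSSZ), add(Z, Z))))))))
  →24  S(S(S(S(S(add(add(SZ, add(Z, Z)), mul(add(add(Z, mul(SZ, SZ)), Z), add(add(Z, SSSZ), add(Z, Z)))))))))
  →25  S(S(S(S(S(add(S(add(Z, add(Z, Z))), mul(add(add(Z, mul(SZ, SZ)), Z), add(add(Z, SSSZ), add(Z, Z)))))))))
  →26  S(S(S(S(S(S(add(add(Z, add(Z, Z)), mul(add(add(Z, mul(SZ, SZ)), Z), add(add(Z, SSSZ), add(Z, Z))))))))))
  →27  S(S(S(S(S(S(add(add(Z, Z), mul(add(add(Z, mul(SZ, SZ)), Z), add(add(Z, SSSZ), add(Z, Z))))))))))
  →28  S(S(S(S(S(S(add(Z, mul(add(add(Z, mul(SZ, SZ)), Z), add(add(Z, SSSZ), add(Z, Z))))))))))
  →29  S(S(S(S(S(S(mul(add(add(Z, mul(SZ, SZ)), Z), add(add(Z, SSSZ), add(Z, Z)))))))))
  →30  S(S(S(S(S(S(mul(add(mul(SZ, SZ), Z), add(add(Z, SSSZ), add(Z, Z)))))))))
  →31  S(S(S(S(S(S(mul(add(add(SZ, mul(Z, SZ)), Z), add(add(Z, SSSZ), add(Z, Z)))))))))
  →32  S(S(S(S(S(S(mul(add(S(add(Z, mul(Z, SZ))), Z), add(add(Z, SSSZ), add(Z, Z)))))))))
  →33  S(S(S(S(S(S(mul(S(add(add(Z, mul(Z, SZ)), Z)), add(add(Z, SSSZ), add(Z, Z)))))))))
  →34  S(S(S(S(S(S(add(add(add(Z, SSSZ), add(Z, Z)), mul(add(add(Z, mul(Z, SZ)), Z), add(add(Z, SSSZ), add(Z, Z))))))))))
  →35  S(S(S(S(S(S(add(add(SSSZ, add(Z, Z)), mul(add(add(Z, mul(Z, SZ)), Z), add(add(Z, SSSZ), add(Z, Z))))))))))
  →36  S(S(S(S(S(S(add(S(add(SSZ, add(Z, Z))), mul(add(add(Z, mul(Z, SZ)), Z), add(add(Z, SSSZ), add(Z, Z))))))))))
  →37  S(S(S(S(S(S(S(add(add(SSZ, add(Z, Z)), mul(add(add(Z, mul(Z, SZ)), Z), add(add(Z, SSSZ), add(Z, Z)))))))))))
  →38  S(S(S(S(S(S(S(add(S(add(SZ, add(Z, Z))), mul(add(add(Z, mul(Z, SZ)), Z), add(add(Z, SSSZ), add(Z, Z)))))))))))
  →39  S(S(S(S(S(S(S(S(add(add(SZ, add(Z, Z)), mul(add(add(Z, mul(Z, SZ)), Z), add(add(Z, SSSZ), add(Z, Z))))))))))))
  →40  S(S(S(S(S(S(S(S(add(S(add(Z, add(Z, Z))), mul(add(add(Z, mul(Z, SZ)), Z), add(add(Z, SSSZ), add(Z, Z))))))))))))
  →41  S(S(S(S(S(S(S(S(S(add(add(Z, add(Z, Z)), mul(add(add(Z, mul(Z, SZ)), Z), add(add(Z, SSSZ), add(Z, Z)))))))))))))
  →42  S(S(S(S(S(S(S(S(S(add(add(Z, Z), mul(add(add(Z, mul(Z, SZ)), Z), add(add(Z, SSSZ), add(Z, Z)))))))))))))
  →43  S(S(S(S(S(S(S(S(S(add(Z, mul(add(add(Z, mul(Z, SZ)), Z), add(add(Z, SSSZ), add(Z, Z)))))))))))))
  →44  S(S(S(S(S(S(S(S(S(mul(add(add(Z, mul(Z, SZ)), Z), add(add(Z, SSSZ), add(Z, Z))))))))))))
  →45  S(S(S(S(S(S(S(S(S(mul(add(mul(Z, SZ), Z), add(add(Z, SSSZ), add(Z, Z))))))))))))
  →46  S(S(S(S(S(S(S(S(S(mul(add(Z, Z), add(add(Z, SSSZ), add(Z, Z))))))))))))
  →47  S(S(S(S(S(S(S(S(S(mul(Z, add(add(Z, SSSZ), add(Z, Z))))))))))))
  →48  S^9(Z)

Answer: SAME — A ⇓ S^9(Z), B ⇓ S^9(Z)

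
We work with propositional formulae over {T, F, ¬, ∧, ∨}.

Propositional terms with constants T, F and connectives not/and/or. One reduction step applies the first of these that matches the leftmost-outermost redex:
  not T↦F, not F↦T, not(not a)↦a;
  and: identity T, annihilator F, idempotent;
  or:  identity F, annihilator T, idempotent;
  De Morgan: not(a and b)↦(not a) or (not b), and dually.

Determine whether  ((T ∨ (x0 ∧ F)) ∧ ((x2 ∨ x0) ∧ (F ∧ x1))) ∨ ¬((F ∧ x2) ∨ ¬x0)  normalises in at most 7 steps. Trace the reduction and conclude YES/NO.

Answer: NO — after 7 steps the term is (¬F ∨ ¬x2) ∧ ¬¬x0, not yet normal

Working:
  start: ((T ∨ (x0 ∧ F)) ∧ ((x2 ∨ x0) ∧ (F ∧ x1))) ∨ ¬((F ∧ x2) ∨ ¬x0)
  step 1: (T ∧ ((x2 ∨ x0) ∧ (F ∧ x1))) ∨ ¬((F ∧ x2) ∨ ¬x0)
  step 2: ((x2 ∨ x0) ∧ (F ∧ x1)) ∨ ¬((F ∧ x2) ∨ ¬x0)
  step 3: ((x2 ∨ x0) ∧ F) ∨ ¬((F ∧ x2) ∨ ¬x0)
  step 4: F ∨ ¬((F ∧ x2) ∨ ¬x0)
  step 5: ¬((F ∧ x2) ∨ ¬x0)
  step 6: ¬(F ∧ x2) ∧ ¬¬x0
  step 7: (¬F ∨ ¬x2) ∧ ¬¬x0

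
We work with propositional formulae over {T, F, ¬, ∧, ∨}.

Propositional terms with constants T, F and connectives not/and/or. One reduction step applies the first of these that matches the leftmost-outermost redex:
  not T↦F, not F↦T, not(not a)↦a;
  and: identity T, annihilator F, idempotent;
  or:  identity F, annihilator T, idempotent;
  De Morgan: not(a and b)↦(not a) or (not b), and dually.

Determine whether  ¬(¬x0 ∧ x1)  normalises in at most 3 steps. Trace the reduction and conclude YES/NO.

  start: ¬(¬x0 ∧ x1)
  step 1: ¬¬x0 ∨ ¬x1
  step 2: x0 ∨ ¬x1

Answer: YES — reaches normal form x0 ∨ ¬x1 in 2 ≤ 3 steps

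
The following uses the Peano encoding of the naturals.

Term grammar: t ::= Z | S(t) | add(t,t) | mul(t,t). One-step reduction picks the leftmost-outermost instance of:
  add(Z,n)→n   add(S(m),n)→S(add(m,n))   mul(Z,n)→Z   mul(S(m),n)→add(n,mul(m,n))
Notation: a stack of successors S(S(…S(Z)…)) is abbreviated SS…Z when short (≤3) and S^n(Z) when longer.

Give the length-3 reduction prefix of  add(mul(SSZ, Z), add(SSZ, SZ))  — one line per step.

  start: add(mul(SSZ, Z), add(SSZ, SZ))
  [1] add(add(Z, mul(SZ, Z)), add(SSZ, SZ))
  [2] add(mul(SZ, Z), add(SSZ, SZ))
  [3] add(add(Z, mul(Z, Z)), add(SSZ, SZ))

Answer: after 3 steps: add(add(Z, mul(Z, Z)), add(SSZ, SZ))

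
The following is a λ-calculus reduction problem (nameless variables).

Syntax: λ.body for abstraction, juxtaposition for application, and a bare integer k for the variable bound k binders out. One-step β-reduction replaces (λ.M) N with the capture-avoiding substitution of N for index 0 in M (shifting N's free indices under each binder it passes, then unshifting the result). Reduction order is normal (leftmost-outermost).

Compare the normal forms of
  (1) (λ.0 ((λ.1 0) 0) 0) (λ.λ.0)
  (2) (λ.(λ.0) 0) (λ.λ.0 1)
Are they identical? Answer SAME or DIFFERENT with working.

Answer: DIFFERENT — A ⇓ λ.λ.0, B ⇓ λ.λ.0 1

Working:
Term A:
  start: (λ.0 ((λ.1 0) 0) 0) (λ.λ.0)
  →1  (λ.λ.0) ((λ.(λ.λ.0) 0) (λ.λ.0)) (λ.λ.0)
  →2  (λ.0) (λ.λ.0)
  →3  λ.λ.0

Term B:
  start: (λ.(λ.0) 0) (λ.λ.0 1)
  →1  (λ.0) (λ.λ.0 1)
  →2  λ.λ.0 1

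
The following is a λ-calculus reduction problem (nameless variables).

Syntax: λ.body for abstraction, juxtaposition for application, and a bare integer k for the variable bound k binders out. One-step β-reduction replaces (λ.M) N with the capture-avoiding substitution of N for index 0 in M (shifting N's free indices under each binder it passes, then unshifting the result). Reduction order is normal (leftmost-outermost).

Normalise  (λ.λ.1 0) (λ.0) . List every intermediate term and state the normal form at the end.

Answer: normal form = λ.0  (in 2 steps)

Working:
  start: (λ.λ.1 0) (λ.0)
  step 1: λ.(λ.0) 0
  step 2: λ.0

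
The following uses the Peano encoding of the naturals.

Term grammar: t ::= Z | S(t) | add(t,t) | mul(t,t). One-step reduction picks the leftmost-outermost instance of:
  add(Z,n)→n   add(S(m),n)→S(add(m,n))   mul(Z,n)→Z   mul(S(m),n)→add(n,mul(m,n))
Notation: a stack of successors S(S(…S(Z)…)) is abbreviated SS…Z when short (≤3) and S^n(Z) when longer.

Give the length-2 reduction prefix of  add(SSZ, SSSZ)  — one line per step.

Answer: after 2 steps: S(S(add(Z, SSSZ)))

Reduction:
  start: add(SSZ, SSSZ)
  →1  S(add(SZ, SSSZ))
  →2  S(S(add(Z, SSSZ)))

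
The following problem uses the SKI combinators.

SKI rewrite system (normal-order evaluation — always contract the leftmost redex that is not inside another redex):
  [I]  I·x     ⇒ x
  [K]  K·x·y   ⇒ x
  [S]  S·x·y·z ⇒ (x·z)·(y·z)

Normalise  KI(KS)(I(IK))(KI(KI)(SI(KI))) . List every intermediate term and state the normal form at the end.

Answer: normal form = K(SI(KI))  (in 6 steps)

Working:
  start: KI(KS)(I(IK))(KI(KI)(SI(KI)))
  [1] I(I(IK))(KI(KI)(SI(KI)))
  [2] I(IK)(KI(KI)(SI(KI)))
  [3] IK(KI(KI)(SI(KI)))
  [4] K(KI(KI)(SI(KI)))
  [5] K(I(SI(KI)))
  [6] K(SI(KI))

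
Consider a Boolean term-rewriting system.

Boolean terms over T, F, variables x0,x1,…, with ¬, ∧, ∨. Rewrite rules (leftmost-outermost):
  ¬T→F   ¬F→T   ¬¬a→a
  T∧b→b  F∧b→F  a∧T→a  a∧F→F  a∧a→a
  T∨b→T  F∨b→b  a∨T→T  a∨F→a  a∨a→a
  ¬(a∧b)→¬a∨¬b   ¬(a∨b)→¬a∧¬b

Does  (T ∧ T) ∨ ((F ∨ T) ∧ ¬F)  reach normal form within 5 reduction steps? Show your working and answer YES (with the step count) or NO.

Answer: YES — reaches normal form T in 2 ≤ 5 steps

Reduction:
  start: (T ∧ T) ∨ ((F ∨ T) ∧ ¬F)
  [1] T ∨ ((F ∨ T) ∧ ¬F)
  [2] T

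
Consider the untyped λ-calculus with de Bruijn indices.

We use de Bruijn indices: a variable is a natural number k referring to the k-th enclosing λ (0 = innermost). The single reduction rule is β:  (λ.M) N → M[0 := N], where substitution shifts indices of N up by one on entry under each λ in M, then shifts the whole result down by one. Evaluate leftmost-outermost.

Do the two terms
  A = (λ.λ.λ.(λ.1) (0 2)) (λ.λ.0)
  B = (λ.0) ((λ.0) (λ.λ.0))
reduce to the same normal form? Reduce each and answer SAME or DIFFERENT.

Answer: SAME — A ⇓ λ.λ.0, B ⇓ λ.λ.0

Working:
Term A:
  start: (λ.λ.λ.(λ.1) (0 2)) (λ.λ.0)
  →1  λ.λ.(λ.1) (0 (λ.λ.0))
  →2  λ.λ.0

Term B:
  start: (λ.0) ((λ.0) (λ.λ.0))
  →1  (λ.0) (λ.λ.0)
  →2  λ.λ.0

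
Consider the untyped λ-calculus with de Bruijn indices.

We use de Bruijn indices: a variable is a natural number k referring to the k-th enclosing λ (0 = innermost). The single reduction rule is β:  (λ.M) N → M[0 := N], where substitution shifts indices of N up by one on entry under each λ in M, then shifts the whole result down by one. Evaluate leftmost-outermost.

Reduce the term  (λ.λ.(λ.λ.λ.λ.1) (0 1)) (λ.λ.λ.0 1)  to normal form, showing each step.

  start: (λ.λ.(λ.λ.λ.λ.1) (0 1)) (λ.λ.λ.0 1)
  [1] λ.(λ.λ.λ.λ.1) (0 (λ.λ.λ.0 1))
  [2] λ.λ.λ.λ.1

Answer: normal form = λ.λ.λ.λ.1  (in 2 steps)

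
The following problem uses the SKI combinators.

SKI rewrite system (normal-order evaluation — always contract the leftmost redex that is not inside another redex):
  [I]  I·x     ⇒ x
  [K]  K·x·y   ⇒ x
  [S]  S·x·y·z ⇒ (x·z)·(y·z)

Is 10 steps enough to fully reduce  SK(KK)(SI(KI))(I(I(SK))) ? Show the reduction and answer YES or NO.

  start: SK(KK)(SI(KI))(I(I(SK)))
  step 1: K(SI(KI))(KK(SI(KI)))(I(I(SK)))
  step 2: SI(KI)(I(I(SK)))
  step 3: I(I(I(SK)))(KI(I(I(SK))))
  step 4: I(I(SK))(KI(I(I(SK))))
  step 5: I(SK)(KI(I(I(SK))))
  step 6: SK(KI(I(I(SK))))
  step 7: SKI

Answer: YES — reaches normal form SKI in 7 ≤ 10 steps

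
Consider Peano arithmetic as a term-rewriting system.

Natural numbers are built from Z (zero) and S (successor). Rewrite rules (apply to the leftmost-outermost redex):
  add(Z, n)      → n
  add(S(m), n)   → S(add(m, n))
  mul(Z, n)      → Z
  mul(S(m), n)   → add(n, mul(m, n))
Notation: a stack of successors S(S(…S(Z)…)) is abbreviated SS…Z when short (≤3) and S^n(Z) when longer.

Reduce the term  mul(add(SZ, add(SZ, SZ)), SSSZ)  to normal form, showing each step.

  start: mul(add(SZ, add(SZ, SZ)), SSSZ)
  step 1: mul(S(add(Z, add(SZ, SZ))), SSSZ)
  step 2: add(SSSZ, mul(add(Z, add(SZ, SZ)), SSSZ))
  step 3: S(add(SSZ, mul(add(Z, add(SZ, SZ)), SSSZ)))
  step 4: S(S(add(SZ, mul(add(Z, add(SZ, SZ)), SSSZ))))
  step 5: S(S(S(add(Z, mul(add(Z, add(SZ, SZ)), SSSZ)))))
  step 6: S(S(S(mul(add(Z, add(SZ, SZ)), SSSZ))))
  step 7: S(S(S(mul(add(SZ, SZ), SSSZ))))
  step 8: S(S(S(mul(S(add(Z, SZ)), SSSZ))))
  step 9: S(S(S(add(SSSZ, mul(add(Z, SZ), SSSZ)))))
  step 10: S(S(S(S(add(SSZ, mul(add(Z, SZ), SSSZ))))))
  step 11: S(S(S(S(S(add(SZ, mul(add(Z, SZ), SSSZ)))))))
  step 12: S(S(S(S(S(S(add(Z, mul(add(Z, SZ), SSSZ))))))))
  step 13: S(S(S(S(S(S(mul(add(Z, SZ), SSSZ)))))))
  step 14: S(S(S(S(S(S(mul(SZ, SSSZ)))))))
  step 15: S(S(S(S(S(S(add(SSSZ, mul(Z, SSSZ))))))))
  step 16: S(S(S(S(S(S(S(add(SSZ, mul(Z, SSSZ)))))))))
  step 17: S(S(S(S(S(S(S(S(add(SZ, mul(Z, SSSZ))))))))))
  step 18: S(S(S(S(S(S(S(S(S(add(Z, mul(Z, SSSZ)))))))))))
  step 19: S(S(S(S(S(S(S(S(S(mul(Z, SSSZ))))))))))
  step 20: S^9(Z)

Answer: normal form = S^9(Z)  (in 20 steps)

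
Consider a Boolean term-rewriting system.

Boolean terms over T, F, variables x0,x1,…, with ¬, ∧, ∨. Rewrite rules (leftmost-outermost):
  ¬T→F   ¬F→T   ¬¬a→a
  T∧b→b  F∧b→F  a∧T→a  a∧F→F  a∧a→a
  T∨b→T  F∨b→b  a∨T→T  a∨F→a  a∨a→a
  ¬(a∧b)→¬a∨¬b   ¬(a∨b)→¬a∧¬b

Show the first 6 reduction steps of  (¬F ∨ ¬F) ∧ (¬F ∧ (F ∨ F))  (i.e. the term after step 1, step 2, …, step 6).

Answer: after 6 steps: F

Derivation:
  start: (¬F ∨ ¬F) ∧ (¬F ∧ (F ∨ F))
  →1  ¬F ∧ (¬F ∧ (F ∨ F))
  →2  T ∧ (¬F ∧ (F ∨ F))
  →3  ¬F ∧ (F ∨ F)
  →4  T ∧ (F ∨ F)
  →5  F ∨ F
  →6  F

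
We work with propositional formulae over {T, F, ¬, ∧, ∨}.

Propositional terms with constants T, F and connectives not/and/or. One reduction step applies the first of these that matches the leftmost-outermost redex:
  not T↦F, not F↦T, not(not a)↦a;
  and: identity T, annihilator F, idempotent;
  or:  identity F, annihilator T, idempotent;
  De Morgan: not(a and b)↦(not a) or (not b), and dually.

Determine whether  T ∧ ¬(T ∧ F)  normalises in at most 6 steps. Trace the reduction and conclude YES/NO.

Answer: YES — reaches normal form T in 5 ≤ 6 steps

Derivation:
  start: T ∧ ¬(T ∧ F)
  [1] ¬(T ∧ F)
  [2] ¬T ∨ ¬F
  [3] F ∨ ¬F
  [4] ¬F
  [5] T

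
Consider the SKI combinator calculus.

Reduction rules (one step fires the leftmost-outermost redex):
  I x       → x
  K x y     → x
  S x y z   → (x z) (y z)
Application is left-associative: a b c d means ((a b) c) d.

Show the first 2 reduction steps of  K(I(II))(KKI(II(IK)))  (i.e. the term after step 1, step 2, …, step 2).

  start: K(I(II))(KKI(II(IK)))
  step 1: I(II)
  step 2: II

Answer: after 2 steps: II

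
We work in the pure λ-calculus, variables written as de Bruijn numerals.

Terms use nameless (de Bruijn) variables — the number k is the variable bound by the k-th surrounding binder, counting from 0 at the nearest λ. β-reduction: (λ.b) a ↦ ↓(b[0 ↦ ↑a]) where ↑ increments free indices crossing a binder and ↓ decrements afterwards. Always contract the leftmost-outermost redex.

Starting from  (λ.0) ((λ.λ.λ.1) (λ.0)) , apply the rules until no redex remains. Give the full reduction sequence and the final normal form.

Answer: normal form = λ.λ.1  (in 2 steps)

Reduction:
  start: (λ.0) ((λ.λ.λ.1) (λ.0))
  →1  (λ.λ.λ.1) (λ.0)
  →2  λ.λ.1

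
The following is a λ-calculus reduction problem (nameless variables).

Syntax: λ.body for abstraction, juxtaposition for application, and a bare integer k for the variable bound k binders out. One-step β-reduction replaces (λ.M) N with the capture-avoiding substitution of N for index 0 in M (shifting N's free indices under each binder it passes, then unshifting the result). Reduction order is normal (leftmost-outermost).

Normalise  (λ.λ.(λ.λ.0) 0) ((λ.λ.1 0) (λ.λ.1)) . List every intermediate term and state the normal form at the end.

Answer: normal form = λ.λ.0  (in 2 steps)

Derivation:
  start: (λ.λ.(λ.λ.0) 0) ((λ.λ.1 0) (λ.λ.1))
  →1  λ.(λ.λ.0) 0
  →2  λ.λ.0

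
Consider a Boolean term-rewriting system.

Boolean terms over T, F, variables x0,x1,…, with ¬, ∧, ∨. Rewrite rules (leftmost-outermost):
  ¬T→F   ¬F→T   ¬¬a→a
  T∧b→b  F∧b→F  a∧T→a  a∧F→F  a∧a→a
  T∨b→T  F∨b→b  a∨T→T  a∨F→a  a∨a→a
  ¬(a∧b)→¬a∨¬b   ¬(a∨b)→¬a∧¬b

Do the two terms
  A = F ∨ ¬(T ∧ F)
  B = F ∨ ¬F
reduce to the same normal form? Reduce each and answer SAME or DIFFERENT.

Answer: SAME — A ⇓ T, B ⇓ T

Reduction:
Term A:
  start: F ∨ ¬(T ∧ F)
  step 1: ¬(T ∧ F)
  step 2: ¬T ∨ ¬F
  step 3: F ∨ ¬F
  step 4: ¬F
  step 5: T

Term B:
  start: F ∨ ¬F
  step 1: ¬F
  step 2: T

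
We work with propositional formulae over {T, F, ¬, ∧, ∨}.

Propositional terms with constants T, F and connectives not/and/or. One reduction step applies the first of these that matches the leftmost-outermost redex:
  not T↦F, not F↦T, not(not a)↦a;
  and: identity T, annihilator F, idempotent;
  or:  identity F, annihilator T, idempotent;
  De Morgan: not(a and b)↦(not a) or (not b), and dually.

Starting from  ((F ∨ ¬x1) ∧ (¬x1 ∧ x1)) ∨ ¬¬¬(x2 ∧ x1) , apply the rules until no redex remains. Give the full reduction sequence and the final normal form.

  start: ((F ∨ ¬x1) ∧ (¬x1 ∧ x1)) ∨ ¬¬¬(x2 ∧ x1)
  step 1: (¬x1 ∧ (¬x1 ∧ x1)) ∨ ¬¬¬(x2 ∧ x1)
  step 2: (¬x1 ∧ (¬x1 ∧ x1)) ∨ ¬(x2 ∧ x1)
  step 3: (¬x1 ∧ (¬x1 ∧ x1)) ∨ (¬x2 ∨ ¬x1)

Answer: normal form = (¬x1 ∧ (¬x1 ∧ x1)) ∨ (¬x2 ∨ ¬x1)  (in 3 steps)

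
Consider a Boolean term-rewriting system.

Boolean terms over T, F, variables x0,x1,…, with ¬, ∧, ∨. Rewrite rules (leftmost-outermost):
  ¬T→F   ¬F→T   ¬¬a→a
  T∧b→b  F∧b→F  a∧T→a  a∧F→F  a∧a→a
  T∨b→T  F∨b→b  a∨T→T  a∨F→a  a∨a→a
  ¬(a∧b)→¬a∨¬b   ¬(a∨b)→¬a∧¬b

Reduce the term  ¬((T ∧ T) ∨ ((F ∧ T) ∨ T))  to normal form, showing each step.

  start: ¬((T ∧ T) ∨ ((F ∧ T) ∨ T))
  [1] ¬(T ∧ T) ∧ ¬((F ∧ T) ∨ T)
  [2] (¬T ∨ ¬T) ∧ ¬((F ∧ T) ∨ T)
  [3] ¬T ∧ ¬((F ∧ T) ∨ T)
  [4] F ∧ ¬((F ∧ T) ∨ T)
  [5] F

Answer: normal form = F  (in 5 steps)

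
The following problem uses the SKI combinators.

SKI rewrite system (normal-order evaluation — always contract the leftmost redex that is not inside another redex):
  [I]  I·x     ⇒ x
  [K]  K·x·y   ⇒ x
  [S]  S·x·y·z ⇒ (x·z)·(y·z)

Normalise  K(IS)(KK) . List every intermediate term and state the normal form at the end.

  start: K(IS)(KK)
  [1] IS
  [2] S

Answer: normal form = S  (in 2 steps)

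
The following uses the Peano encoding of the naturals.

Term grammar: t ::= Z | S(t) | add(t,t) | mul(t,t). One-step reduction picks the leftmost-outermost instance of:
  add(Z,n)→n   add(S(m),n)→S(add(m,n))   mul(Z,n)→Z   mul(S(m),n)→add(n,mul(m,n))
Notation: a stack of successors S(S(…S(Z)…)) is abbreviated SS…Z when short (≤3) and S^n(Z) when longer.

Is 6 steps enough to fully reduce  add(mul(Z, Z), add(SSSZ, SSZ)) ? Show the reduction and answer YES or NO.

Answer: YES — reaches normal form S^5(Z) in 6 ≤ 6 steps

Working:
  start: add(mul(Z, Z), add(SSSZ, SSZ))
  [1] add(Z, add(SSSZ, SSZ))
  [2] add(SSSZ, SSZ)
  [3] S(add(SSZ, SSZ))
  [4] S(S(add(SZ, SSZ)))
  [5] S(S(S(add(Z, SSZ))))
  [6] S^5(Z)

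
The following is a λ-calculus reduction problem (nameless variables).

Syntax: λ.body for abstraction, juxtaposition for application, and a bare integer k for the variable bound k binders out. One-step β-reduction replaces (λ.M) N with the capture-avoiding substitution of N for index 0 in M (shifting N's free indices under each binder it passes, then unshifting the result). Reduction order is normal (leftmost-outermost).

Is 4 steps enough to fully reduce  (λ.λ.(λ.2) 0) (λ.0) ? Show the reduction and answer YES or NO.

  start: (λ.λ.(λ.2) 0) (λ.0)
  step 1: λ.(λ.λ.0) 0
  step 2: λ.λ.0

Answer: YES — reaches normal form λ.λ.0 in 2 ≤ 4 steps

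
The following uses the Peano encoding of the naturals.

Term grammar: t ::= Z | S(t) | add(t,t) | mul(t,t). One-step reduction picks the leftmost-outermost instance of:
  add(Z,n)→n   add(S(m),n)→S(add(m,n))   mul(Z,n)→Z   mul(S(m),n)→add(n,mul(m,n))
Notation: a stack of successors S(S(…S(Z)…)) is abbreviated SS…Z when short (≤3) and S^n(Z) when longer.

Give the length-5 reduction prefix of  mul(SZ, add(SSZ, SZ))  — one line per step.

  start: mul(SZ, add(SSZ, SZ))
  →1  add(add(SSZ, SZ), mul(Z, add(SSZ, SZ)))
  →2  add(S(add(SZ, SZ)), mul(Z, add(SSZ, SZ)))
  →3  S(add(add(SZ, SZ), mul(Z, add(SSZ, SZ))))
  →4  S(add(S(add(Z, SZ)), mul(Z, add(SSZ, SZ))))
  →5  S(S(add(add(Z, SZ), mul(Z, add(SSZ, SZ)))))

Answer: after 5 steps: S(S(add(add(Z, SZ), mul(Z, add(SSZ, SZ)))))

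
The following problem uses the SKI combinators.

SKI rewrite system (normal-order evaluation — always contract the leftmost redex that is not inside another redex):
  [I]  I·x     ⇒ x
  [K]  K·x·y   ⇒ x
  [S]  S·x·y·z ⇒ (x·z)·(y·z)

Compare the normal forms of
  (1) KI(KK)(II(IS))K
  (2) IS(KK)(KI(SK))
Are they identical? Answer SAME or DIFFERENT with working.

Term A:
  start: KI(KK)(II(IS))K
  →1  I(II(IS))K
  →2  II(IS)K
  →3  I(IS)K
  →4  ISK
  →5  SK

Term B:
  start: IS(KK)(KI(SK))
  →1  S(KK)(KI(SK))
  →2  S(KK)I

Answer: DIFFERENT — A ⇓ SK, B ⇓ S(KK)I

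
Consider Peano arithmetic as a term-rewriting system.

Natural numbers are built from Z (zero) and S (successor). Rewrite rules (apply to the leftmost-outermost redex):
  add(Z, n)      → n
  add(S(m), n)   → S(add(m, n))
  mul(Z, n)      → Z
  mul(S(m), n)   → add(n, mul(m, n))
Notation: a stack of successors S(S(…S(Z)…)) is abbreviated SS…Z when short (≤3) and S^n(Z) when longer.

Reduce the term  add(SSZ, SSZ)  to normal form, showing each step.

  start: add(SSZ, SSZ)
  [1] S(add(SZ, SSZ))
  [2] S(S(add(Z, SSZ)))
  [3] S^4(Z)

Answer: normal form = S^4(Z)  (in 3 steps)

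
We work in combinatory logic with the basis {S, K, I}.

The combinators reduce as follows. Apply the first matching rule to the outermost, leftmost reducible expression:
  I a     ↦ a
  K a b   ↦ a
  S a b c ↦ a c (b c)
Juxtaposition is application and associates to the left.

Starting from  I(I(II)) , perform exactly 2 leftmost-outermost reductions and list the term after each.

Answer: after 2 steps: II

Working:
  start: I(I(II))
  →1  I(II)
  →2  II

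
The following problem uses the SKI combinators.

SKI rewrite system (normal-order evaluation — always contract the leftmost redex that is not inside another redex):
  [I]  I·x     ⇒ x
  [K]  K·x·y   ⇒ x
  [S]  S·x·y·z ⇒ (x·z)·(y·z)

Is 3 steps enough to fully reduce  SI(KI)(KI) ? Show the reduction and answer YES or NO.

Answer: YES — reaches normal form I in 3 ≤ 3 steps

Reduction:
  start: SI(KI)(KI)
  [1] I(KI)(KI(KI))
  [2] KI(KI(KI))
  [3] I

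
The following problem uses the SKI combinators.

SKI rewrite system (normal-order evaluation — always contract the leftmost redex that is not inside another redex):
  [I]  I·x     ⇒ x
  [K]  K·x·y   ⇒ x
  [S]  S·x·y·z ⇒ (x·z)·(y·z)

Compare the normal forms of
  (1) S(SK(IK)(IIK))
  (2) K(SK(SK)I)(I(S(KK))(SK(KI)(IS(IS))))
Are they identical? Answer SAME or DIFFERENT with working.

Term A:
  start: S(SK(IK)(IIK))
  step 1: S(K(IIK)(IK(IIK)))
  step 2: S(IIK)
  step 3: S(IK)
  step 4: SK

Term B:
  start: K(SK(SK)I)(I(S(KK))(SK(KI)(IS(IS))))
  step 1: SK(SK)I
  step 2: KI(SKI)
  step 3: I

Answer: DIFFERENT — A ⇓ SK, B ⇓ I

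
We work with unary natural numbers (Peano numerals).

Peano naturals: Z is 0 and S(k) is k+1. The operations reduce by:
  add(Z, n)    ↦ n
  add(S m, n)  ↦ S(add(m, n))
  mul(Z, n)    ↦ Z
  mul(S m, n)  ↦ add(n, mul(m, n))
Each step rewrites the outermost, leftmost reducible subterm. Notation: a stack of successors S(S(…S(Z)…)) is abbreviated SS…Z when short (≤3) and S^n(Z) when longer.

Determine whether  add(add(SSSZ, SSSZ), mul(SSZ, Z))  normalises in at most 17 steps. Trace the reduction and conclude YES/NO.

Answer: YES — reaches normal form S^6(Z) in 16 ≤ 17 steps

Working:
  start: add(add(SSSZ, SSSZ), mul(SSZ, Z))
  [1] add(S(add(SSZ, SSSZ)), mul(SSZ, Z))
  [2] S(add(add(SSZ, SSSZ), mul(SSZ, Z)))
  [3] S(add(S(add(SZ, SSSZ)), mul(SSZ, Z)))
  [4] S(S(add(add(SZ, SSSZ), mul(SSZ, Z))))
  [5] S(S(add(S(add(Z, SSSZ)), mul(SSZ, Z))))
  [6] S(S(S(add(add(Z, SSSZ), mul(SSZ, Z)))))
  [7] S(S(S(add(SSSZ, mul(SSZ, Z)))))
  [8] S(S(S(S(add(SSZ, mul(SSZ, Z))))))
  [9] S(S(S(S(S(add(SZ, mul(SSZ, Z)))))))
  [10] S(S(S(S(S(S(add(Z, mul(SSZ, Z))))))))
  [11] S(S(S(S(S(S(mul(SSZ, Z)))))))
  [12] S(S(S(S(S(S(add(Z, mul(SZ, Z))))))))
  [13] S(S(S(S(S(S(mul(SZ, Z)))))))
  [14] S(S(S(S(S(S(add(Z, mul(Z, Z))))))))
  [15] S(S(S(S(S(S(mul(Z, Z)))))))
  [16] S^6(Z)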